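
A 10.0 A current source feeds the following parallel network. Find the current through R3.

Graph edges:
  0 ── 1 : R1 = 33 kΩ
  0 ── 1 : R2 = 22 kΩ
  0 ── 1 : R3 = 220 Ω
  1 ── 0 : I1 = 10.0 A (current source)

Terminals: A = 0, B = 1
All resistors sit directly between nodes 0 and 1, so they are in parallel and share one voltage V; the full source current 10 A splits among them.
1/R_par = 1/33000 + 1/22000 + 1/220 = 0.004621 S  =>  R_par = 216.4 Ω
V = I × R_par = 10 × 216.4 = 2164 V
I_R3 = V/R3 = 2164/220 = 9.836 A

Final answer: 9.836 A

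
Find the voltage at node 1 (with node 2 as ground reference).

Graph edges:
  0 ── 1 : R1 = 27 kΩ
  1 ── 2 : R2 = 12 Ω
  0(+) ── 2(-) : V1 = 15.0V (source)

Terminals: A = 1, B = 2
Nodal analysis, taking node 2 as the 0 V reference.
Source V1 fixes V_0 = 15 V.
KCL at each unknown node (sum of currents leaving = 0; resistances in Ω):
  Node 1: (V_1 - 15)/27000 + (V_1 - 0)/12 = 0
Collecting terms: 0.08337 × V_1 = 0.0005556  =>  V_1 = 0.006664 V
The requested potential is V_1 = 0.006664 V.

Final answer: V_1 = 0.006664 V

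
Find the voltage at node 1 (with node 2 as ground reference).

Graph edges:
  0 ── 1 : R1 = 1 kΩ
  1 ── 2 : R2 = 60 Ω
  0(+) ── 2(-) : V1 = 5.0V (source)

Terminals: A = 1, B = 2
Nodal analysis, taking node 2 as the 0 V reference.
Source V1 fixes V_0 = 5 V.
KCL at each unknown node (sum of currents leaving = 0; resistances in Ω):
  Node 1: (V_1 - 5)/1000 + (V_1 - 0)/60 = 0
Collecting terms: 0.01767 × V_1 = 0.005  =>  V_1 = 0.283 V
The requested potential is V_1 = 0.283 V.

Final answer: V_1 = 0.283 V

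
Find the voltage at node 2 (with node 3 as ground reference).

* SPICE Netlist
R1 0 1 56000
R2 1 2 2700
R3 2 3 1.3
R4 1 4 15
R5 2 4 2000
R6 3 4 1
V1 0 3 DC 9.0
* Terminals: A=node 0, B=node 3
Nodal analysis, taking node 3 as the 0 V reference.
Source V1 fixes V_0 = 9 V.
KCL at each unknown node (sum of currents leaving = 0; resistances in Ω):
  Node 1: (V_1 - 9)/56000 + (V_1 - V_2)/2700 + (V_1 - V_4)/15 = 0
  Node 2: (V_2 - V_1)/2700 + (V_2 - 0)/1.3 + (V_2 - V_4)/2000 = 0
  Node 4: (V_4 - V_1)/15 + (V_4 - V_2)/2000 + (V_4 - 0)/1 = 0
Collecting terms (coefficients in siemens):
  0.06705·V_1 - 0.0003704·V_2 - 0.06667·V_4 = 0.0001607
  0.7701·V_2 - 0.0003704·V_1 - 0.0005·V_4 = 0
  1.067·V_4 - 0.06667·V_1 - 0.0005·V_2 = 0
Solving these 3 simultaneous equations (Gaussian elimination) gives:
  V_1 = 0.002555 V, V_2 = 0.000001333 V, V_4 = 0.0001596 V
The requested potential is V_2 = 0.000001333 V.

Final answer: V_2 = 1.333e-06 V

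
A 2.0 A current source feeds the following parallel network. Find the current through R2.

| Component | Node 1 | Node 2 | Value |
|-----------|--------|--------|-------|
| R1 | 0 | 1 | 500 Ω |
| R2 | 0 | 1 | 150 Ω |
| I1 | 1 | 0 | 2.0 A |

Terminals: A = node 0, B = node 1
All resistors sit directly between nodes 0 and 1, so they are in parallel and share one voltage V; the full source current 2 A splits among them.
1/R_par = 1/500 + 1/150 = 0.008667 S  =>  R_par = 115.4 Ω
V = I × R_par = 2 × 115.4 = 230.8 V
I_R2 = V/R2 = 230.8/150 = 1.538 A

Final answer: 1.538 A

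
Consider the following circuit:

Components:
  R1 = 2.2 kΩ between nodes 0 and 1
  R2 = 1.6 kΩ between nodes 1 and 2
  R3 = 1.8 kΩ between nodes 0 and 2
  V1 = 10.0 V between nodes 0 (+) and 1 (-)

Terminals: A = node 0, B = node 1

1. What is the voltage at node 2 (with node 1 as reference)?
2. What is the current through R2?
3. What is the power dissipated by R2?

Nodal analysis, taking node 1 as the 0 V reference.
Source V1 fixes V_0 = 10 V.
KCL at each unknown node (sum of currents leaving = 0; resistances in Ω):
  Node 2: (V_2 - 0)/1600 + (V_2 - 10)/1800 = 0
Collecting terms: 0.001181 × V_2 = 0.005556  =>  V_2 = 4.706 V
Part 1:
  Read off the nodal solution: V_2 = 4.706 V
Part 2:
  I_R2 = (V_1 - V_2)/R2 = (0 - 4.706)/1600 = -0.002941 A
  Magnitude: I_R2 = 0.002941 A
Part 3:
  I_R2 = (V_1 - V_2)/R2 = (0 - 4.706)/1600 = -0.002941 A
  P_R2 = I_R2² × R2 = (-0.002941)² × 1600 = 0.01384 W

Final answers:
1. V_2 = 4.706 V
2. I_R2 = 0.002941 A
3. P_R2 = 0.01384 W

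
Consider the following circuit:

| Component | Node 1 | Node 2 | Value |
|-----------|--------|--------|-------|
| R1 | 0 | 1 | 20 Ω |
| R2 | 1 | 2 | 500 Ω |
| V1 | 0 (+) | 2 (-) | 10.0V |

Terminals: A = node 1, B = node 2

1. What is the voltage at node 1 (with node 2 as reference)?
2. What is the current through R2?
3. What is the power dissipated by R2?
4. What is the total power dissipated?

Nodal analysis, taking node 2 as the 0 V reference.
Source V1 fixes V_0 = 10 V.
KCL at each unknown node (sum of currents leaving = 0; resistances in Ω):
  Node 1: (V_1 - 10)/20 + (V_1 - 0)/500 = 0
Collecting terms: 0.052 × V_1 = 0.5  =>  V_1 = 9.615 V
Part 1:
  Read off the nodal solution: V_1 = 9.615 V
Part 2:
  I_R2 = (V_1 - V_2)/R2 = (9.615 - 0)/500 = 0.01923 A
  Magnitude: I_R2 = 0.01923 A
Part 3:
  I_R2 = (V_1 - V_2)/R2 = (9.615 - 0)/500 = 0.01923 A
  P_R2 = I_R2² × R2 = (0.01923)² × 500 = 0.1849 W
Part 4:
  Power in each resistor, P = (ΔV)²/R:
    P_R1 = (10 - 9.615)²/20 = 0.007396 W
    P_R2 = (9.615 - 0)²/500 = 0.1849 W
  P_total = P_R1 + P_R2 = 0.1923 W

Final answers:
1. V_1 = 9.615 V
2. I_R2 = 0.01923 A
3. P_R2 = 0.1849 W
4. P_total = 0.1923 W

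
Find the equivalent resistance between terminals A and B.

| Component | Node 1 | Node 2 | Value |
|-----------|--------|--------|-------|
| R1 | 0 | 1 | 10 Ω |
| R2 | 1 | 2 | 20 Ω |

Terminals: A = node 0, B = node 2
Reduce the network between node 0 (A) and node 2 (B) by series/parallel combination:
  Rs1 = R1 + R2 (series, joined only at node 1) = 10 + 20 = 30 Ω
R_eq = 30 Ω

Final answer: 30 Ω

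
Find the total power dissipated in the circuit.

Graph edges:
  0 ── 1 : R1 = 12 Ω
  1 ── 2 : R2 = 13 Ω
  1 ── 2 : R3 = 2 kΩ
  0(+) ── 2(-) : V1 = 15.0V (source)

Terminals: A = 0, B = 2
Nodal analysis, taking node 2 as the 0 V reference.
Source V1 fixes V_0 = 15 V.
KCL at each unknown node (sum of currents leaving = 0; resistances in Ω):
  Node 1: (V_1 - 15)/12 + (V_1 - 0)/13 + (V_1 - 0)/2000 = 0
Collecting terms: 0.1608 × V_1 = 1.25  =>  V_1 = 7.776 V
Power in each resistor, P = (ΔV)²/R:
  P_R1 = (15 - 7.776)²/12 = 4.349 W
  P_R2 = (7.776 - 0)²/13 = 4.651 W
  P_R3 = (7.776 - 0)²/2000 = 0.03023 W
P_total = P_R1 + P_R2 + P_R3 = 9.03 W

Final answer: 9.03 W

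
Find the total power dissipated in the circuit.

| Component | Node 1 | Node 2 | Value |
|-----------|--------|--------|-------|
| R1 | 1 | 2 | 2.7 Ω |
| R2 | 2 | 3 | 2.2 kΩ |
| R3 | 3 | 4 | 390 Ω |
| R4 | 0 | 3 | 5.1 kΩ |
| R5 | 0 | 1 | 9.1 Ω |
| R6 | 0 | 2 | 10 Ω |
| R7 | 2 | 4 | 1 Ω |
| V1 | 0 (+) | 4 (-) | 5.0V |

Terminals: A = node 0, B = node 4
Nodal analysis, taking node 4 as the 0 V reference.
Source V1 fixes V_0 = 5 V.
KCL at each unknown node (sum of currents leaving = 0; resistances in Ω):
  Node 1: (V_1 - V_2)/2.7 + (V_1 - 5)/9.1 = 0
  Node 2: (V_2 - V_1)/2.7 + (V_2 - V_3)/2200 + (V_2 - 5)/10 + (V_2 - 0)/1 = 0
  Node 3: (V_3 - V_2)/2200 + (V_3 - 0)/390 + (V_3 - 5)/5100 = 0
Collecting terms (coefficients in siemens):
  0.4803·V_1 - 0.3704·V_2 = 0.5495
  1.471·V_2 - 0.3704·V_1 - 0.0004545·V_3 = 0.5
  0.003215·V_3 - 0.0004545·V_2 = 0.0009804
Solving these 3 simultaneous equations (Gaussian elimination) gives:
  V_1 = 1.745 V, V_2 = 0.7795 V, V_3 = 0.4152 V
Power in each resistor, P = (ΔV)²/R:
  P_R1 = (1.745 - 0.7795)²/2.7 = 0.3454 W
  P_R2 = (0.7795 - 0.4152)²/2200 = 0.00006034 W
  P_R3 = (0.4152 - 0)²/390 = 0.000442 W
  P_R4 = (5 - 0.4152)²/5100 = 0.004122 W
  P_R5 = (5 - 1.745)²/9.1 = 1.164 W
  P_R6 = (5 - 0.7795)²/10 = 1.781 W
  P_R7 = (0.7795 - 0)²/1 = 0.6077 W
P_total = P_R1 + P_R2 + P_R3 + P_R4 + P_R5 + P_R6 + P_R7 = 3.903 W

Final answer: 3.903 W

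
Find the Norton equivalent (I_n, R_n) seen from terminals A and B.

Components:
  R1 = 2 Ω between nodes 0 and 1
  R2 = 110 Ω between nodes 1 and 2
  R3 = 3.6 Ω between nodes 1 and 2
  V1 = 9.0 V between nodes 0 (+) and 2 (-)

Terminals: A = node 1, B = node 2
Find the Thévenin equivalent first; then I_n = V_th/R_th and R_n = R_th.
Step 1 — V_th is the open-circuit voltage V_A - V_B (nothing connected across the terminals).
Nodal analysis, taking node 2 as the 0 V reference.
Source V1 fixes V_0 = 9 V.
KCL at each unknown node (sum of currents leaving = 0; resistances in Ω):
  Node 1: (V_1 - 9)/2 + (V_1 - 0)/110 + (V_1 - 0)/3.6 = 0
Collecting terms: 0.7869 × V_1 = 4.5  =>  V_1 = 5.719 V
V_th = V_1 - V_2 = 5.719 - 0 = 5.719 V
Step 2 — R_th: zero the source — replace V1 by a short circuit (node 2 merges into node 0) — and find the resistance seen between A (node 1) and B (node 0).
Reduce the network between node 1 (A) and node 0 (B) by series/parallel combination:
  Rp1 = R1 ‖ R2 ‖ R3 (parallel, all between nodes 0 and 1) = 1/(1/2 + 1/110 + 1/3.6) = 1.271 Ω
R_th = 1.271 Ω
I_n = V_th/R_th = 5.719/1.271 = 4.5 A, and R_n = R_th = 1.271 Ω

Final answer: I_n = 4.5 A, R_n = 1.271 Ω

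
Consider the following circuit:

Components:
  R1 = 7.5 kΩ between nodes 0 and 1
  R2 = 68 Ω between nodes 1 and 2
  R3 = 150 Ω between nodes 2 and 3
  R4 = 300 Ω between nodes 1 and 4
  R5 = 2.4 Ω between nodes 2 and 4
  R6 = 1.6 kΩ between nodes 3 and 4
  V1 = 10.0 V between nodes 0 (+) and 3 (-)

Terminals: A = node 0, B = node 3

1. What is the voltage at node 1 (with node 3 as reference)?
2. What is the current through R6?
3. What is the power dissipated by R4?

Nodal analysis, taking node 3 as the 0 V reference.
Source V1 fixes V_0 = 10 V.
KCL at each unknown node (sum of currents leaving = 0; resistances in Ω):
  Node 1: (V_1 - 10)/7500 + (V_1 - V_2)/68 + (V_1 - V_4)/300 = 0
  Node 2: (V_2 - V_1)/68 + (V_2 - 0)/150 + (V_2 - V_4)/2.4 = 0
  Node 4: (V_4 - V_1)/300 + (V_4 - V_2)/2.4 + (V_4 - 0)/1600 = 0
Collecting terms (coefficients in siemens):
  0.01817·V_1 - 0.01471·V_2 - 0.003333·V_4 = 0.001333
  0.438·V_2 - 0.01471·V_1 - 0.4167·V_4 = 0
  0.4206·V_4 - 0.003333·V_1 - 0.4167·V_2 = 0
Solving these 3 simultaneous equations (Gaussian elimination) gives:
  V_1 = 0.2504 V, V_2 = 0.1783 V, V_4 = 0.1786 V
Part 1:
  Read off the nodal solution: V_1 = 0.2504 V
Part 2:
  I_R6 = (V_3 - V_4)/R6 = (0 - 0.1786)/1600 = -0.0001116 A
  Magnitude: I_R6 = 0.0001116 A
Part 3:
  I_R4 = (V_1 - V_4)/R4 = (0.2504 - 0.1786)/300 = 0.0002394 A
  P_R4 = I_R4² × R4 = (0.0002394)² × 300 = 0.00001719 W

Final answers:
1. V_1 = 0.2504 V
2. I_R6 = 0.0001116 A
3. P_R4 = 1.719e-05 W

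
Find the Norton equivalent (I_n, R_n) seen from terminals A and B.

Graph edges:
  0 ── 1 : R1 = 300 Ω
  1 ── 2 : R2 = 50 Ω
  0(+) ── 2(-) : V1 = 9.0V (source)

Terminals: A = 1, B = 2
Find the Thévenin equivalent first; then I_n = V_th/R_th and R_n = R_th.
Step 1 — V_th is the open-circuit voltage V_A - V_B (nothing connected across the terminals).
Nodal analysis, taking node 2 as the 0 V reference.
Source V1 fixes V_0 = 9 V.
KCL at each unknown node (sum of currents leaving = 0; resistances in Ω):
  Node 1: (V_1 - 9)/300 + (V_1 - 0)/50 = 0
Collecting terms: 0.02333 × V_1 = 0.03  =>  V_1 = 1.286 V
V_th = V_1 - V_2 = 1.286 - 0 = 1.286 V
Step 2 — R_th: zero the source — replace V1 by a short circuit (node 2 merges into node 0) — and find the resistance seen between A (node 1) and B (node 0).
Reduce the network between node 1 (A) and node 0 (B) by series/parallel combination:
  Rp1 = R1 ‖ R2 (parallel, both between nodes 0 and 1) = 1/(1/300 + 1/50) = 42.86 Ω
R_th = 42.86 Ω
I_n = V_th/R_th = 1.286/42.86 = 0.03 A, and R_n = R_th = 42.86 Ω

Final answer: I_n = 0.03 A, R_n = 42.86 Ω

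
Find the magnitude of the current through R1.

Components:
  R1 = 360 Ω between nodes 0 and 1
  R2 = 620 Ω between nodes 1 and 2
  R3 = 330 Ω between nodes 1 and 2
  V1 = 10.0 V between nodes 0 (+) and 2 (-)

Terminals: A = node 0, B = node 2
Nodal analysis, taking node 2 as the 0 V reference.
Source V1 fixes V_0 = 10 V.
KCL at each unknown node (sum of currents leaving = 0; resistances in Ω):
  Node 1: (V_1 - 10)/360 + (V_1 - 0)/620 + (V_1 - 0)/330 = 0
Collecting terms: 0.007421 × V_1 = 0.02778  =>  V_1 = 3.743 V
I_R1 = (V_0 - V_1)/R1 = (10 - 3.743)/360 = 0.01738 A
|I_R1| = 0.01738 A

Final answer: |I_R1| = 0.01738 A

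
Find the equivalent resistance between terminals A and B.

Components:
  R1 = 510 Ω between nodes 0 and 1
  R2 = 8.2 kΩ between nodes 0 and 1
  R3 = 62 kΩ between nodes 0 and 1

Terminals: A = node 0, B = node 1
Reduce the network between node 0 (A) and node 1 (B) by series/parallel combination:
  Rp1 = R1 ‖ R2 ‖ R3 (parallel, all between nodes 0 and 1) = 1/(1/510 + 1/8200 + 1/62000) = 476.4 Ω
R_eq = 476.4 Ω

Final answer: 476.4 Ω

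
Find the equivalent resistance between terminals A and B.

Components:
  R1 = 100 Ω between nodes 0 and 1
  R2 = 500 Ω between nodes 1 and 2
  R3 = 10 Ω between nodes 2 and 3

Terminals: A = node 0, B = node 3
Reduce the network between node 0 (A) and node 3 (B) by series/parallel combination:
  Rs1 = R1 + R2 (series, joined only at node 1) = 100 + 500 = 600 Ω
  Rs2 = R3 + Rs1 (series, joined only at node 2) = 10 + 600 = 610 Ω
R_eq = 610 Ω

Final answer: 610 Ω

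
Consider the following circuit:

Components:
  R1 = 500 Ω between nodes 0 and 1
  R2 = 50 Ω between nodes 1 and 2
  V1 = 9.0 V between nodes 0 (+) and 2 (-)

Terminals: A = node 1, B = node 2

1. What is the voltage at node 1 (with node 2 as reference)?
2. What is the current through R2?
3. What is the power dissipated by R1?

Nodal analysis, taking node 2 as the 0 V reference.
Source V1 fixes V_0 = 9 V.
KCL at each unknown node (sum of currents leaving = 0; resistances in Ω):
  Node 1: (V_1 - 9)/500 + (V_1 - 0)/50 = 0
Collecting terms: 0.022 × V_1 = 0.018  =>  V_1 = 0.8182 V
Part 1:
  Read off the nodal solution: V_1 = 0.8182 V
Part 2:
  I_R2 = (V_1 - V_2)/R2 = (0.8182 - 0)/50 = 0.01636 A
  Magnitude: I_R2 = 0.01636 A
Part 3:
  I_R1 = (V_0 - V_1)/R1 = (9 - 0.8182)/500 = 0.01636 A
  P_R1 = I_R1² × R1 = (0.01636)² × 500 = 0.1339 W

Final answers:
1. V_1 = 0.8182 V
2. I_R2 = 0.01636 A
3. P_R1 = 0.1339 W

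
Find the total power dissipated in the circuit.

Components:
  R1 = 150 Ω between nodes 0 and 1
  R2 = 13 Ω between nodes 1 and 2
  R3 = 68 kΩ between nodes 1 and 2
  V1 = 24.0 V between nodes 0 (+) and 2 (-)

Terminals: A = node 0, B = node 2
Nodal analysis, taking node 2 as the 0 V reference.
Source V1 fixes V_0 = 24 V.
KCL at each unknown node (sum of currents leaving = 0; resistances in Ω):
  Node 1: (V_1 - 24)/150 + (V_1 - 0)/13 + (V_1 - 0)/68000 = 0
Collecting terms: 0.0836 × V_1 = 0.16  =>  V_1 = 1.914 V
Power in each resistor, P = (ΔV)²/R:
  P_R1 = (24 - 1.914)²/150 = 3.252 W
  P_R2 = (1.914 - 0)²/13 = 0.2817 W
  P_R3 = (1.914 - 0)²/68000 = 0.00005386 W
P_total = P_R1 + P_R2 + P_R3 = 3.534 W

Final answer: 3.534 W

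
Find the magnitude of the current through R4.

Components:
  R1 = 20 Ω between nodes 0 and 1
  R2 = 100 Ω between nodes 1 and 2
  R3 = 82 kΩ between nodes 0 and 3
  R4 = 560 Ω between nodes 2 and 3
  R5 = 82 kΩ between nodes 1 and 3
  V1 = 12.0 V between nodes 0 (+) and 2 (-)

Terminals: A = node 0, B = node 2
Nodal analysis, taking node 2 as the 0 V reference.
Source V1 fixes V_0 = 12 V.
KCL at each unknown node (sum of currents leaving = 0; resistances in Ω):
  Node 1: (V_1 - 12)/20 + (V_1 - 0)/100 + (V_1 - V_3)/82000 = 0
  Node 3: (V_3 - 12)/82000 + (V_3 - 0)/560 + (V_3 - V_1)/82000 = 0
Collecting terms (coefficients in siemens):
  0.06001·V_1 - 0.0000122·V_3 = 0.6
  0.00181·V_3 - 0.0000122·V_1 = 0.0001463
Determinant D = (0.06001)(0.00181) - (-0.0000122)(-0.0000122) = 0.0001086
V_1 = [(0.6)(0.00181) - (-0.0000122)(0.0001463)]/D = 9.998 V
V_3 = [(0.06001)(0.0001463) - (0.6)(-0.0000122)]/D = 0.1482 V
I_R4 = (V_2 - V_3)/R4 = (0 - 0.1482)/560 = -0.0002647 A
|I_R4| = 0.0002647 A

Final answer: |I_R4| = 0.0002647 A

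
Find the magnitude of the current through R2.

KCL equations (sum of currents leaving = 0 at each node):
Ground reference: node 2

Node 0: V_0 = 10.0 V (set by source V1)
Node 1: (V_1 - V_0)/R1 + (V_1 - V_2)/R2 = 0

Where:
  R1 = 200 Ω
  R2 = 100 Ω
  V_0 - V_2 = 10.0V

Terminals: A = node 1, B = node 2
Nodal analysis, taking node 2 as the 0 V reference.
Source V1 fixes V_0 = 10 V.
KCL at each unknown node (sum of currents leaving = 0; resistances in Ω):
  Node 1: (V_1 - 10)/200 + (V_1 - 0)/100 = 0
Collecting terms: 0.015 × V_1 = 0.05  =>  V_1 = 3.333 V
I_R2 = (V_1 - V_2)/R2 = (3.333 - 0)/100 = 0.03333 A
|I_R2| = 0.03333 A

Final answer: |I_R2| = 0.03333 A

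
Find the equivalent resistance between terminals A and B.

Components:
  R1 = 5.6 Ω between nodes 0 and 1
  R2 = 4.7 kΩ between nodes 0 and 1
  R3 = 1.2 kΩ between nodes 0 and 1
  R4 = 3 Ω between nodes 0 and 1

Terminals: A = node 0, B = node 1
Reduce the network between node 0 (A) and node 1 (B) by series/parallel combination:
  Rp1 = R1 ‖ R2 ‖ R3 ‖ R4 (parallel, all between nodes 0 and 1) = 1/(1/5.6 + 1/4700 + 1/1200 + 1/3) = 1.95 Ω
R_eq = 1.95 Ω

Final answer: 1.95 Ω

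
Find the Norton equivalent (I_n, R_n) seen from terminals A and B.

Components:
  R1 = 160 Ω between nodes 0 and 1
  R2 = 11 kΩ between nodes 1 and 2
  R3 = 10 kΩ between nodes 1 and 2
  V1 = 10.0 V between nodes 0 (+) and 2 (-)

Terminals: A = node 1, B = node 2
Find the Thévenin equivalent first; then I_n = V_th/R_th and R_n = R_th.
Step 1 — V_th is the open-circuit voltage V_A - V_B (nothing connected across the terminals).
Nodal analysis, taking node 2 as the 0 V reference.
Source V1 fixes V_0 = 10 V.
KCL at each unknown node (sum of currents leaving = 0; resistances in Ω):
  Node 1: (V_1 - 10)/160 + (V_1 - 0)/11000 + (V_1 - 0)/10000 = 0
Collecting terms: 0.006441 × V_1 = 0.0625  =>  V_1 = 9.704 V
V_th = V_1 - V_2 = 9.704 - 0 = 9.704 V
Step 2 — R_th: zero the source — replace V1 by a short circuit (node 2 merges into node 0) — and find the resistance seen between A (node 1) and B (node 0).
Reduce the network between node 1 (A) and node 0 (B) by series/parallel combination:
  Rp1 = R1 ‖ R2 ‖ R3 (parallel, all between nodes 0 and 1) = 1/(1/160 + 1/11000 + 1/10000) = 155.3 Ω
R_th = 155.3 Ω
I_n = V_th/R_th = 9.704/155.3 = 0.0625 A, and R_n = R_th = 155.3 Ω

Final answer: I_n = 0.0625 A, R_n = 155.3 Ω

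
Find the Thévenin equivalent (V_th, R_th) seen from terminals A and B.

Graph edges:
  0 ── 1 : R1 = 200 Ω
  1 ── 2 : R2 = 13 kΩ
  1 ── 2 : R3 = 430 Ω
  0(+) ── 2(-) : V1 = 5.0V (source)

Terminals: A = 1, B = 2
Step 1 — V_th is the open-circuit voltage V_A - V_B (nothing connected across the terminals).
Nodal analysis, taking node 2 as the 0 V reference.
Source V1 fixes V_0 = 5 V.
KCL at each unknown node (sum of currents leaving = 0; resistances in Ω):
  Node 1: (V_1 - 5)/200 + (V_1 - 0)/13000 + (V_1 - 0)/430 = 0
Collecting terms: 0.007403 × V_1 = 0.025  =>  V_1 = 3.377 V
V_th = V_1 - V_2 = 3.377 - 0 = 3.377 V
Step 2 — R_th: zero the source — replace V1 by a short circuit (node 2 merges into node 0) — and find the resistance seen between A (node 1) and B (node 0).
Reduce the network between node 1 (A) and node 0 (B) by series/parallel combination:
  Rp1 = R1 ‖ R2 ‖ R3 (parallel, all between nodes 0 and 1) = 1/(1/200 + 1/13000 + 1/430) = 135.1 Ω
R_th = 135.1 Ω

Final answer: V_th = 3.377 V, R_th = 135.1 Ω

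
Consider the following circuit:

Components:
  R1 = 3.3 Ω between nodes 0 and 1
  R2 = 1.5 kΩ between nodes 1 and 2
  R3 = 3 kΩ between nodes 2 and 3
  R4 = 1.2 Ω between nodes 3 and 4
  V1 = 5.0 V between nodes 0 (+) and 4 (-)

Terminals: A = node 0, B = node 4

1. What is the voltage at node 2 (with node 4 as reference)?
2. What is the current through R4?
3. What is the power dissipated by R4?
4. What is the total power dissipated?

Nodal analysis, taking node 4 as the 0 V reference.
Source V1 fixes V_0 = 5 V.
KCL at each unknown node (sum of currents leaving = 0; resistances in Ω):
  Node 1: (V_1 - 5)/3.3 + (V_1 - V_2)/1500 = 0
  Node 2: (V_2 - V_1)/1500 + (V_2 - V_3)/3000 = 0
  Node 3: (V_3 - V_2)/3000 + (V_3 - 0)/1.2 = 0
Collecting terms (coefficients in siemens):
  0.3037·V_1 - 0.0006667·V_2 = 1.515
  0.001·V_2 - 0.0006667·V_1 - 0.0003333·V_3 = 0
  0.8337·V_3 - 0.0003333·V_2 = 0
Solving these 3 simultaneous equations (Gaussian elimination) gives:
  V_1 = 4.996 V, V_2 = 3.331 V, V_3 = 0.001332 V
Part 1:
  Read off the nodal solution: V_2 = 3.331 V
Part 2:
  I_R4 = (V_3 - V_4)/R4 = (0.001332 - 0)/1.2 = 0.00111 A
  Magnitude: I_R4 = 0.00111 A
Part 3:
  I_R4 = (V_3 - V_4)/R4 = (0.001332 - 0)/1.2 = 0.00111 A
  P_R4 = I_R4² × R4 = (0.00111)² × 1.2 = 0.000001479 W
Part 4:
  Power in each resistor, P = (ΔV)²/R:
    P_R1 = (5 - 4.996)²/3.3 = 0.000004066 W
    P_R2 = (4.996 - 3.331)²/1500 = 0.001848 W
    P_R3 = (3.331 - 0.001332)²/3000 = 0.003696 W
    P_R4 = (0.001332 - 0)²/1.2 = 0.000001479 W
  P_total = P_R1 + P_R2 + P_R3 + P_R4 = 0.00555 W

Final answers:
1. V_2 = 3.331 V
2. I_R4 = 0.00111 A
3. P_R4 = 1.479e-06 W
4. P_total = 0.00555 W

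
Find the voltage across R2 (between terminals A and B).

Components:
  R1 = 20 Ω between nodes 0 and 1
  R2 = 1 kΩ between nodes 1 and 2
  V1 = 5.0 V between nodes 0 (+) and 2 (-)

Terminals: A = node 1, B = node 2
R1 and R2 are in series across V1 (node 0 → node 1 → node 2), and the output A–B is taken across R2, so this is a voltage divider.
Series current: I = V1/(R1 + R2) = 5/(20 + 1000) = 5/1020 = 0.004902 A
V_R2 = I × R2 = V1 × R2/(R1 + R2) = 5 × 1000/1020 = 4.902 V

Final answer: 4.902 V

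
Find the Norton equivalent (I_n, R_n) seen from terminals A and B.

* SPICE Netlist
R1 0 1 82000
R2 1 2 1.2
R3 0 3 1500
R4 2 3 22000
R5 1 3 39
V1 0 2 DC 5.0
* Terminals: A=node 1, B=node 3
Find the Thévenin equivalent first; then I_n = V_th/R_th and R_n = R_th.
Step 1 — V_th is the open-circuit voltage V_A - V_B (nothing connected across the terminals).
Nodal analysis, taking node 2 as the 0 V reference.
Source V1 fixes V_0 = 5 V.
KCL at each unknown node (sum of currents leaving = 0; resistances in Ω):
  Node 1: (V_1 - 5)/82000 + (V_1 - 0)/1.2 + (V_1 - V_3)/39 = 0
  Node 3: (V_3 - 5)/1500 + (V_3 - 0)/22000 + (V_3 - V_1)/39 = 0
Collecting terms (coefficients in siemens):
  0.859·V_1 - 0.02564·V_3 = 0.00006098
  0.02635·V_3 - 0.02564·V_1 = 0.003333
Determinant D = (0.859)(0.02635) - (-0.02564)(-0.02564) = 0.02198
V_1 = [(0.00006098)(0.02635) - (-0.02564)(0.003333)]/D = 0.003962 V
V_3 = [(0.859)(0.003333) - (0.00006098)(-0.02564)]/D = 0.1303 V
V_th = V_1 - V_3 = 0.003962 - 0.1303 = -0.1264 V
Step 2 — R_th: zero the source — replace V1 by a short circuit (node 2 merges into node 0) — and find the resistance seen between A (node 1) and B (node 3).
Reduce the network between node 1 (A) and node 3 (B) by series/parallel combination:
  Rp1 = R1 ‖ R2 (parallel, both between nodes 0 and 1) = 1/(1/82000 + 1/1.2) = 1.2 Ω
  Rp2 = R3 ‖ R4 (parallel, both between nodes 0 and 3) = 1/(1/1500 + 1/22000) = 1404 Ω
  Rs1 = Rp1 + Rp2 (series, joined only at node 0) = 1.2 + 1404 = 1405 Ω
  Rp3 = R5 ‖ Rs1 (parallel, both between nodes 1 and 3) = 1/(1/39 + 1/1405) = 37.95 Ω
R_th = 37.95 Ω
I_n = V_th/R_th = -0.1264/37.95 = -0.00333 A, and R_n = R_th = 37.95 Ω

Final answer: I_n = -0.00333 A, R_n = 37.95 Ω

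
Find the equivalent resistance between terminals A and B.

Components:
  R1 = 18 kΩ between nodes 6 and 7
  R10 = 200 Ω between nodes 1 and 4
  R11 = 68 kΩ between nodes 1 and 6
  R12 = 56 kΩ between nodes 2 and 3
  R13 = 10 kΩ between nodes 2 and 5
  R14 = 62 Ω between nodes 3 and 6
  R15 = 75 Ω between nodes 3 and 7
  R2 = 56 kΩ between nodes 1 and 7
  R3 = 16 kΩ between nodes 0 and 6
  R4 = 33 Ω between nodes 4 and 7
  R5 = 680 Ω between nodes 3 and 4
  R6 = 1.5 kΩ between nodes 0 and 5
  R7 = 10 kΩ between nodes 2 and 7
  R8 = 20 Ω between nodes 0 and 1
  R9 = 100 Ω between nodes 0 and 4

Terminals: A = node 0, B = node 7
The network is not a plain series/parallel combination. Inject a 1 A test current into terminal A (node 0) and return it from terminal B (node 7); then R_eq = V_A / (1 A).
Nodal analysis, taking node 7 as the 0 V reference.
Current source I_test pushes 1 A into node 0 and draws it out of node 7.
KCL at each unknown node (sum of currents leaving = 0; resistances in Ω):
  Node 0: (V_0 - V_6)/16000 + (V_0 - V_5)/1500 + (V_0 - V_1)/20 + (V_0 - V_4)/100 - 1 = 0
  Node 1: (V_1 - V_0)/20 + (V_1 - 0)/56000 + (V_1 - V_4)/200 + (V_1 - V_6)/68000 = 0
  Node 2: (V_2 - 0)/10000 + (V_2 - V_3)/56000 + (V_2 - V_5)/10000 = 0
  Node 3: (V_3 - V_2)/56000 + (V_3 - V_4)/680 + (V_3 - V_6)/62 + (V_3 - 0)/75 = 0
  Node 4: (V_4 - V_0)/100 + (V_4 - V_1)/200 + (V_4 - V_3)/680 + (V_4 - 0)/33 = 0
  Node 5: (V_5 - V_0)/1500 + (V_5 - V_2)/10000 = 0
  Node 6: (V_6 - V_0)/16000 + (V_6 - V_1)/68000 + (V_6 - V_3)/62 + (V_6 - 0)/18000 = 0
Collecting terms (coefficients in siemens):
  0.06073·V_0 - 0.05·V_1 - 0.01·V_4 - 0.0006667·V_5 - 0.0000625·V_6 = 1
  0.05503·V_1 - 0.05·V_0 - 0.005·V_4 - 0.00001471·V_6 = 0
  0.0002179·V_2 - 0.00001786·V_3 - 0.0001·V_5 = 0
  0.03095·V_3 - 0.00001786·V_2 - 0.001471·V_4 - 0.01613·V_6 = 0
  0.04677·V_4 - 0.01·V_0 - 0.005·V_1 - 0.001471·V_3 = 0
  0.0007667·V_5 - 0.0006667·V_0 - 0.0001·V_2 = 0
  0.01626·V_6 - 0.0000625·V_0 - 0.00001471·V_1 - 0.01613·V_3 = 0
Solving these 7 simultaneous equations (Gaussian elimination) gives:
  V_0 = 99.02 V, V_1 = 92.8 V, V_2 = 42.36 V, V_3 = 3.62 V
  V_4 = 31.21 V, V_5 = 91.63 V, V_6 = 4.055 V
R_eq = V_0 / 1 A = 99.02 Ω

Final answer: 99.02 Ω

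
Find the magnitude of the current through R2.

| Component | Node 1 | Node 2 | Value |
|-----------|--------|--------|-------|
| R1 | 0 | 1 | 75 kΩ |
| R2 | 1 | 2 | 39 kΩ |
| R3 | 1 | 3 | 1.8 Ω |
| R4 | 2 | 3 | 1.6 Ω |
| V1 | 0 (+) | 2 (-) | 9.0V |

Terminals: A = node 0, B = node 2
Nodal analysis, taking node 2 as the 0 V reference.
Source V1 fixes V_0 = 9 V.
KCL at each unknown node (sum of currents leaving = 0; resistances in Ω):
  Node 1: (V_1 - 9)/75000 + (V_1 - 0)/39000 + (V_1 - V_3)/1.8 = 0
  Node 3: (V_3 - V_1)/1.8 + (V_3 - 0)/1.6 = 0
Collecting terms (coefficients in siemens):
  0.5556·V_1 - 0.5556·V_3 = 0.00012
  1.181·V_3 - 0.5556·V_1 = 0
Determinant D = (0.5556)(1.181) - (-0.5556)(-0.5556) = 0.3473
V_1 = [(0.00012)(1.181) - (-0.5556)(0)]/D = 0.0004079 V
V_3 = [(0.5556)(0) - (0.00012)(-0.5556)]/D = 0.000192 V
I_R2 = (V_1 - V_2)/R2 = (0.0004079 - 0)/39000 = 0.00000001046 A
|I_R2| = 0.00000001046 A

Final answer: |I_R2| = 1.046e-08 A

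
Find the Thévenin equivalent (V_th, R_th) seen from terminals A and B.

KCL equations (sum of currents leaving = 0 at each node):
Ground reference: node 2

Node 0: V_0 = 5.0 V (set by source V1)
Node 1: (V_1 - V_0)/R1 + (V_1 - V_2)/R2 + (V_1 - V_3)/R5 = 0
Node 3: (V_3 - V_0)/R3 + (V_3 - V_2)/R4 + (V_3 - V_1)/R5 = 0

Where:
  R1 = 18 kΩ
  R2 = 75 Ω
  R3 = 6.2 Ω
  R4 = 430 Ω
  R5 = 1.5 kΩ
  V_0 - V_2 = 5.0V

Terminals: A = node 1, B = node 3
Step 1 — V_th is the open-circuit voltage V_A - V_B (nothing connected across the terminals).
Nodal analysis, taking node 2 as the 0 V reference.
Source V1 fixes V_0 = 5 V.
KCL at each unknown node (sum of currents leaving = 0; resistances in Ω):
  Node 1: (V_1 - 5)/18000 + (V_1 - 0)/75 + (V_1 - V_3)/1500 = 0
  Node 3: (V_3 - 5)/6.2 + (V_3 - 0)/430 + (V_3 - V_1)/1500 = 0
Collecting terms (coefficients in siemens):
  0.01406·V_1 - 0.0006667·V_3 = 0.0002778
  0.1643·V_3 - 0.0006667·V_1 = 0.8065
Determinant D = (0.01406)(0.1643) - (-0.0006667)(-0.0006667) = 0.002309
V_1 = [(0.0002778)(0.1643) - (-0.0006667)(0.8065)]/D = 0.2526 V
V_3 = [(0.01406)(0.8065) - (0.0002778)(-0.0006667)]/D = 4.91 V
V_th = V_1 - V_3 = 0.2526 - 4.91 = -4.657 V
Step 2 — R_th: zero the source — replace V1 by a short circuit (node 2 merges into node 0) — and find the resistance seen between A (node 1) and B (node 3).
Reduce the network between node 1 (A) and node 3 (B) by series/parallel combination:
  Rp1 = R1 ‖ R2 (parallel, both between nodes 0 and 1) = 1/(1/18000 + 1/75) = 74.69 Ω
  Rp2 = R3 ‖ R4 (parallel, both between nodes 0 and 3) = 1/(1/6.2 + 1/430) = 6.112 Ω
  Rs1 = Rp1 + Rp2 (series, joined only at node 0) = 74.69 + 6.112 = 80.8 Ω
  Rp3 = R5 ‖ Rs1 (parallel, both between nodes 1 and 3) = 1/(1/1500 + 1/80.8) = 76.67 Ω
R_th = 76.67 Ω

Final answer: V_th = -4.657 V, R_th = 76.67 Ω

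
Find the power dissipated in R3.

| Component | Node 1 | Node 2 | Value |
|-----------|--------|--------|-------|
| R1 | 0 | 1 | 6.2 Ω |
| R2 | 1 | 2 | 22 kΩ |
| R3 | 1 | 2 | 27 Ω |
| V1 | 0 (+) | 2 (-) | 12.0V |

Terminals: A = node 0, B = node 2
Nodal analysis, taking node 2 as the 0 V reference.
Source V1 fixes V_0 = 12 V.
KCL at each unknown node (sum of currents leaving = 0; resistances in Ω):
  Node 1: (V_1 - 12)/6.2 + (V_1 - 0)/22000 + (V_1 - 0)/27 = 0
Collecting terms: 0.1984 × V_1 = 1.935  =>  V_1 = 9.757 V
I_R3 = (V_1 - V_2)/R3 = (9.757 - 0)/27 = 0.3614 A
P_R3 = I_R3² × R3 = (0.3614)² × 27 = 3.526 W

Final answer: 3.526 W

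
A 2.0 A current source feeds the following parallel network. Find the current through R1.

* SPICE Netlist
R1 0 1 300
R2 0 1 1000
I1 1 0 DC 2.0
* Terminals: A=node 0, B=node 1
All resistors sit directly between nodes 0 and 1, so they are in parallel and share one voltage V; the full source current 2 A splits among them.
1/R_par = 1/300 + 1/1000 = 0.004333 S  =>  R_par = 230.8 Ω
V = I × R_par = 2 × 230.8 = 461.5 V
I_R1 = V/R1 = 461.5/300 = 1.538 A

Final answer: 1.538 A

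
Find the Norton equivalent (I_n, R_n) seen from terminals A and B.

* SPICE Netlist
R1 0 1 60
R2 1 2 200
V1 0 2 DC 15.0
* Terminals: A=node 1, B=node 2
Find the Thévenin equivalent first; then I_n = V_th/R_th and R_n = R_th.
Step 1 — V_th is the open-circuit voltage V_A - V_B (nothing connected across the terminals).
Nodal analysis, taking node 2 as the 0 V reference.
Source V1 fixes V_0 = 15 V.
KCL at each unknown node (sum of currents leaving = 0; resistances in Ω):
  Node 1: (V_1 - 15)/60 + (V_1 - 0)/200 = 0
Collecting terms: 0.02167 × V_1 = 0.25  =>  V_1 = 11.54 V
V_th = V_1 - V_2 = 11.54 - 0 = 11.54 V
Step 2 — R_th: zero the source — replace V1 by a short circuit (node 2 merges into node 0) — and find the resistance seen between A (node 1) and B (node 0).
Reduce the network between node 1 (A) and node 0 (B) by series/parallel combination:
  Rp1 = R1 ‖ R2 (parallel, both between nodes 0 and 1) = 1/(1/60 + 1/200) = 46.15 Ω
R_th = 46.15 Ω
I_n = V_th/R_th = 11.54/46.15 = 0.25 A, and R_n = R_th = 46.15 Ω

Final answer: I_n = 0.25 A, R_n = 46.15 Ω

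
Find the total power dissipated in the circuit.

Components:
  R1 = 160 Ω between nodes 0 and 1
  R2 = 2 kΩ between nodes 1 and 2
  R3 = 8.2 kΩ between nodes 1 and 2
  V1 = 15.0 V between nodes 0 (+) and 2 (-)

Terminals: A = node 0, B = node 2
Nodal analysis, taking node 2 as the 0 V reference.
Source V1 fixes V_0 = 15 V.
KCL at each unknown node (sum of currents leaving = 0; resistances in Ω):
  Node 1: (V_1 - 15)/160 + (V_1 - 0)/2000 + (V_1 - 0)/8200 = 0
Collecting terms: 0.006872 × V_1 = 0.09375  =>  V_1 = 13.64 V
Power in each resistor, P = (ΔV)²/R:
  P_R1 = (15 - 13.64)²/160 = 0.01152 W
  P_R2 = (13.64 - 0)²/2000 = 0.09306 W
  P_R3 = (13.64 - 0)²/8200 = 0.0227 W
P_total = P_R1 + P_R2 + P_R3 = 0.1273 W

Final answer: 0.1273 W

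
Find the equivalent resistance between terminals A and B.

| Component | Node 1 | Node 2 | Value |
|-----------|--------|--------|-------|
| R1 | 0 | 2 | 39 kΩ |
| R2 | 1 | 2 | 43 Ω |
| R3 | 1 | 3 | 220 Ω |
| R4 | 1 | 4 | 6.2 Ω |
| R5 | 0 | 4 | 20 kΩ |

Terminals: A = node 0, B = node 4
Reduce the network between node 0 (A) and node 4 (B) by series/parallel combination:
  Rs1 = R1 + R2 (series, joined only at node 2) = 39000 + 43 = 39040 Ω
  R3 touches the rest of the network only at node 1 (its other end, node 3, goes nowhere), so no current can flow through it — remove it.
  Rs2 = R4 + Rs1 (series, joined only at node 1) = 6.2 + 39040 = 39050 Ω
  Rp1 = R5 ‖ Rs2 (parallel, both between nodes 0 and 4) = 1/(1/20000 + 1/39050) = 13230 Ω
R_eq = 13.23 kΩ

Final answer: 13.23 kΩ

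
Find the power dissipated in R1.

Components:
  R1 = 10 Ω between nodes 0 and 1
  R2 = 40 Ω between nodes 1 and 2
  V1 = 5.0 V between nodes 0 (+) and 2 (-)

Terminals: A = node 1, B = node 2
Nodal analysis, taking node 2 as the 0 V reference.
Source V1 fixes V_0 = 5 V.
KCL at each unknown node (sum of currents leaving = 0; resistances in Ω):
  Node 1: (V_1 - 5)/10 + (V_1 - 0)/40 = 0
Collecting terms: 0.125 × V_1 = 0.5  =>  V_1 = 4 V
I_R1 = (V_0 - V_1)/R1 = (5 - 4)/10 = 0.1 A
P_R1 = I_R1² × R1 = (0.1)² × 10 = 0.1 W

Final answer: 0.1 W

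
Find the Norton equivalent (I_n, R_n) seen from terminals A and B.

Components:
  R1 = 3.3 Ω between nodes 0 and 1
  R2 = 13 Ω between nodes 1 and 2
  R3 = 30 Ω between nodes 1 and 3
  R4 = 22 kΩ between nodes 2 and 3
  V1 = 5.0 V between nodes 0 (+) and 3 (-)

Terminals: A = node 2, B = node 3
Find the Thévenin equivalent first; then I_n = V_th/R_th and R_n = R_th.
Step 1 — V_th is the open-circuit voltage V_A - V_B (nothing connected across the terminals).
Nodal analysis, taking node 3 as the 0 V reference.
Source V1 fixes V_0 = 5 V.
KCL at each unknown node (sum of currents leaving = 0; resistances in Ω):
  Node 1: (V_1 - 5)/3.3 + (V_1 - V_2)/13 + (V_1 - 0)/30 = 0
  Node 2: (V_2 - V_1)/13 + (V_2 - 0)/22000 = 0
Collecting terms (coefficients in siemens):
  0.4133·V_1 - 0.07692·V_2 = 1.515
  0.07697·V_2 - 0.07692·V_1 = 0
Determinant D = (0.4133)(0.07697) - (-0.07692)(-0.07692) = 0.02589
V_1 = [(1.515)(0.07697) - (-0.07692)(0)]/D = 4.504 V
V_2 = [(0.4133)(0) - (1.515)(-0.07692)]/D = 4.501 V
V_th = V_2 - V_3 = 4.501 - 0 = 4.501 V
Step 2 — R_th: zero the source — replace V1 by a short circuit (node 3 merges into node 0) — and find the resistance seen between A (node 2) and B (node 0).
Reduce the network between node 2 (A) and node 0 (B) by series/parallel combination:
  Rp1 = R1 ‖ R3 (parallel, both between nodes 0 and 1) = 1/(1/3.3 + 1/30) = 2.973 Ω
  Rs1 = R2 + Rp1 (series, joined only at node 1) = 13 + 2.973 = 15.97 Ω
  Rp2 = R4 ‖ Rs1 (parallel, both between nodes 0 and 2) = 1/(1/22000 + 1/15.97) = 15.96 Ω
R_th = 15.96 Ω
I_n = V_th/R_th = 4.501/15.96 = 0.282 A, and R_n = R_th = 15.96 Ω

Final answer: I_n = 0.282 A, R_n = 15.96 Ω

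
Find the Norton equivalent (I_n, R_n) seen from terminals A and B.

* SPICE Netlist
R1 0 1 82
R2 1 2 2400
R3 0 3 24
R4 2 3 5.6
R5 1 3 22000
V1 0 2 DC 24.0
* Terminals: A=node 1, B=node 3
Find the Thévenin equivalent first; then I_n = V_th/R_th and R_n = R_th.
Step 1 — V_th is the open-circuit voltage V_A - V_B (nothing connected across the terminals).
Nodal analysis, taking node 2 as the 0 V reference.
Source V1 fixes V_0 = 24 V.
KCL at each unknown node (sum of currents leaving = 0; resistances in Ω):
  Node 1: (V_1 - 24)/82 + (V_1 - 0)/2400 + (V_1 - V_3)/22000 = 0
  Node 3: (V_3 - 24)/24 + (V_3 - 0)/5.6 + (V_3 - V_1)/22000 = 0
Collecting terms (coefficients in siemens):
  0.01266·V_1 - 0.00004545·V_3 = 0.2927
  0.2203·V_3 - 0.00004545·V_1 = 1
Determinant D = (0.01266)(0.2203) - (-0.00004545)(-0.00004545) = 0.002788
V_1 = [(0.2927)(0.2203) - (-0.00004545)(1)]/D = 23.14 V
V_3 = [(0.01266)(1) - (0.2927)(-0.00004545)]/D = 4.544 V
V_th = V_1 - V_3 = 23.14 - 4.544 = 18.6 V
Step 2 — R_th: zero the source — replace V1 by a short circuit (node 2 merges into node 0) — and find the resistance seen between A (node 1) and B (node 3).
Reduce the network between node 1 (A) and node 3 (B) by series/parallel combination:
  Rp1 = R1 ‖ R2 (parallel, both between nodes 0 and 1) = 1/(1/82 + 1/2400) = 79.29 Ω
  Rp2 = R3 ‖ R4 (parallel, both between nodes 0 and 3) = 1/(1/24 + 1/5.6) = 4.541 Ω
  Rs1 = Rp1 + Rp2 (series, joined only at node 0) = 79.29 + 4.541 = 83.83 Ω
  Rp3 = R5 ‖ Rs1 (parallel, both between nodes 1 and 3) = 1/(1/22000 + 1/83.83) = 83.51 Ω
R_th = 83.51 Ω
I_n = V_th/R_th = 18.6/83.51 = 0.2227 A, and R_n = R_th = 83.51 Ω

Final answer: I_n = 0.2227 A, R_n = 83.51 Ω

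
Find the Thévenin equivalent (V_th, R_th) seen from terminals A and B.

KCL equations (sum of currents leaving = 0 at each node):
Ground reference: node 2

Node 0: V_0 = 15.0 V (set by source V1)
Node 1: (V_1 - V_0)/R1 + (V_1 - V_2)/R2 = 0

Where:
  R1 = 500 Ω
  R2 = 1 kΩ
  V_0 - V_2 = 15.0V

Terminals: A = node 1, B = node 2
Step 1 — V_th is the open-circuit voltage V_A - V_B (nothing connected across the terminals).
Nodal analysis, taking node 2 as the 0 V reference.
Source V1 fixes V_0 = 15 V.
KCL at each unknown node (sum of currents leaving = 0; resistances in Ω):
  Node 1: (V_1 - 15)/500 + (V_1 - 0)/1000 = 0
Collecting terms: 0.003 × V_1 = 0.03  =>  V_1 = 10 V
V_th = V_1 - V_2 = 10 - 0 = 10 V
Step 2 — R_th: zero the source — replace V1 by a short circuit (node 2 merges into node 0) — and find the resistance seen between A (node 1) and B (node 0).
Reduce the network between node 1 (A) and node 0 (B) by series/parallel combination:
  Rp1 = R1 ‖ R2 (parallel, both between nodes 0 and 1) = 1/(1/500 + 1/1000) = 333.3 Ω
R_th = 333.3 Ω

Final answer: V_th = 10 V, R_th = 333.3 Ω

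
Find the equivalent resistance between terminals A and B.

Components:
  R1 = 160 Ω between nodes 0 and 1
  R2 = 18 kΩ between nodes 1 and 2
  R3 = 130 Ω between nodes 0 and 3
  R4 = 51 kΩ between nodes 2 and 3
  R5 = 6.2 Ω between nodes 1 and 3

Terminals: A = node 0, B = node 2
The network is not a plain series/parallel combination. Inject a 1 A test current into terminal A (node 0) and return it from terminal B (node 2); then R_eq = V_A / (1 A).
Nodal analysis, taking node 2 as the 0 V reference.
Current source I_test pushes 1 A into node 0 and draws it out of node 2.
KCL at each unknown node (sum of currents leaving = 0; resistances in Ω):
  Node 0: (V_0 - V_1)/160 + (V_0 - V_3)/130 - 1 = 0
  Node 1: (V_1 - V_0)/160 + (V_1 - 0)/18000 + (V_1 - V_3)/6.2 = 0
  Node 3: (V_3 - V_0)/130 + (V_3 - V_1)/6.2 + (V_3 - 0)/51000 = 0
Collecting terms (coefficients in siemens):
  0.01394·V_0 - 0.00625·V_1 - 0.007692·V_3 = 1
  0.1676·V_1 - 0.00625·V_0 - 0.1613·V_3 = 0
  0.169·V_3 - 0.007692·V_0 - 0.1613·V_1 = 0
Solving these 3 simultaneous equations (Gaussian elimination) gives:
  V_0 = 13380 V, V_1 = 13300 V, V_3 = 13310 V
R_eq = V_0 / 1 A = 13380 Ω = 13.38 kΩ

Final answer: 13.38 kΩ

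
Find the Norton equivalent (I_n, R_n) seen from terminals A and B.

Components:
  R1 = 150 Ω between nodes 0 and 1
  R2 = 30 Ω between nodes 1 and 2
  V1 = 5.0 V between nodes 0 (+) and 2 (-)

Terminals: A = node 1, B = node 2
Find the Thévenin equivalent first; then I_n = V_th/R_th and R_n = R_th.
Step 1 — V_th is the open-circuit voltage V_A - V_B (nothing connected across the terminals).
Nodal analysis, taking node 2 as the 0 V reference.
Source V1 fixes V_0 = 5 V.
KCL at each unknown node (sum of currents leaving = 0; resistances in Ω):
  Node 1: (V_1 - 5)/150 + (V_1 - 0)/30 = 0
Collecting terms: 0.04 × V_1 = 0.03333  =>  V_1 = 0.8333 V
V_th = V_1 - V_2 = 0.8333 - 0 = 0.8333 V
Step 2 — R_th: zero the source — replace V1 by a short circuit (node 2 merges into node 0) — and find the resistance seen between A (node 1) and B (node 0).
Reduce the network between node 1 (A) and node 0 (B) by series/parallel combination:
  Rp1 = R1 ‖ R2 (parallel, both between nodes 0 and 1) = 1/(1/150 + 1/30) = 25 Ω
R_th = 25 Ω
I_n = V_th/R_th = 0.8333/25 = 0.03333 A, and R_n = R_th = 25 Ω

Final answer: I_n = 0.03333 A, R_n = 25 Ω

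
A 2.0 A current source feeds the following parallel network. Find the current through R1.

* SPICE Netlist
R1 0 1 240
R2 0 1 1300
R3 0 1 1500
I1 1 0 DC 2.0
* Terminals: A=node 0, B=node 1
All resistors sit directly between nodes 0 and 1, so they are in parallel and share one voltage V; the full source current 2 A splits among them.
1/R_par = 1/240 + 1/1300 + 1/1500 = 0.005603 S  =>  R_par = 178.5 Ω
V = I × R_par = 2 × 178.5 = 357 V
I_R1 = V/R1 = 357/240 = 1.487 A

Final answer: 1.487 A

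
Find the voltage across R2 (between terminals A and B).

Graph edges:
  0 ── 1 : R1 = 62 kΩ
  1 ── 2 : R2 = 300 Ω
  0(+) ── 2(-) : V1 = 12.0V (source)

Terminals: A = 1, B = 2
R1 and R2 are in series across V1 (node 0 → node 1 → node 2), and the output A–B is taken across R2, so this is a voltage divider.
Series current: I = V1/(R1 + R2) = 12/(62000 + 300) = 12/62300 = 0.0001926 A
V_R2 = I × R2 = V1 × R2/(R1 + R2) = 12 × 300/62300 = 0.05778 V

Final answer: 0.05778 V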